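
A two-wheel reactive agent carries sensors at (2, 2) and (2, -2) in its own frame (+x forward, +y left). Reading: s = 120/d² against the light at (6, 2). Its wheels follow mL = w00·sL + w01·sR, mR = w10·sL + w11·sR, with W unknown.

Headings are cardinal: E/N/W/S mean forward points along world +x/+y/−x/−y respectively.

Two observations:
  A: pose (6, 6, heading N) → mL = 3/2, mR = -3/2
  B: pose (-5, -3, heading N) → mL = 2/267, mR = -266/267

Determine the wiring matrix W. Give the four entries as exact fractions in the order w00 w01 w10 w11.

obs A: pose=(6,6,N) → sL=3, sR=3, mL=3/2, mR=-3/2
obs B: pose=(-5,-3,N) → sL=60/89, sR=4/3, mL=2/267, mR=-266/267
sensor matrix S = [[3, 3], [60/89, 4/3]]; det S = 176/89
solve [mL_A; mL_B] = S·[w00; w01] and [mR_A; mR_B] = S·[w10; w11]:
  w00 = 1, w01 = -1/2, w10 = 1/2, w11 = -1

1 -1/2 1/2 -1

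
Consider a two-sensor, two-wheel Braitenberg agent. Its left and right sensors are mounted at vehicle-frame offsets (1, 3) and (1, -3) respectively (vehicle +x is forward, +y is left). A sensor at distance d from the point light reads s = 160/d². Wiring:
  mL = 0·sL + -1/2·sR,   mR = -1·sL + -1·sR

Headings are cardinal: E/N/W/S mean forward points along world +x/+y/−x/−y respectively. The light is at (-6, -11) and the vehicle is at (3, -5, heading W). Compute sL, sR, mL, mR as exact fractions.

160/73 32/29 -16/29 -6976/2117

left sensor world pos  = (2, -8); dL² = 73
right sensor world pos = (2, -2); dR² = 145
sL = 160/73 = 160/73
sR = 160/145 = 32/29
mL = 0·sL + -1/2·sR = -16/29
mR = -1·sL + -1·sR = -6976/2117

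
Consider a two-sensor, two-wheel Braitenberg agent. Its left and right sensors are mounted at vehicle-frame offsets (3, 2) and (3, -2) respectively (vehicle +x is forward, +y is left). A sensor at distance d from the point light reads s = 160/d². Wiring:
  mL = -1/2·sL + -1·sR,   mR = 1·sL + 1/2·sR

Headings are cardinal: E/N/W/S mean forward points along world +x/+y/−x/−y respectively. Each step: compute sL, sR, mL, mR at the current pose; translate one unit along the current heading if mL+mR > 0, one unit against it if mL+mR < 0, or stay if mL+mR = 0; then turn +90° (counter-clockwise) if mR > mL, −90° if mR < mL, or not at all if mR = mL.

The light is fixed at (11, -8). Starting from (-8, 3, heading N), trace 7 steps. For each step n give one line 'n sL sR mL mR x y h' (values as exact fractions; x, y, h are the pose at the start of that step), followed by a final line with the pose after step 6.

0 160/637 32/97 -28144/61789 25712/61789 -8 3 N
1 40/137 40/157 -8620/21509 9020/21509 -8 2 W
2 160/373 160/533 -102320/198809 115120/198809 -9 2 S
3 16/41 80/169 -4632/6929 4344/6929 -9 1 E
4 160/673 32/101 -29616/67973 26928/67973 -10 1 N
5 40/153 40/169 -9500/25857 9820/25857 -10 0 W
6 32/85 160/601 -23216/51085 26032/51085 -11 0 S
final -11 -1 E

n=0: pose=(-8,3,N); sL=160/637, sR=32/97; mL=-28144/61789, mR=25712/61789; mL+mR=-2432/61789 → advance -1; mR−mL=53856/61789 → turn +1·90°
n=1: pose=(-8,2,W); sL=40/137, sR=40/157; mL=-8620/21509, mR=9020/21509; mL+mR=400/21509 → advance +1; mR−mL=17640/21509 → turn +1·90°
n=2: pose=(-9,2,S); sL=160/373, sR=160/533; mL=-102320/198809, mR=115120/198809; mL+mR=12800/198809 → advance +1; mR−mL=217440/198809 → turn +1·90°
n=3: pose=(-9,1,E); sL=16/41, sR=80/169; mL=-4632/6929, mR=4344/6929; mL+mR=-288/6929 → advance -1; mR−mL=8976/6929 → turn +1·90°
n=4: pose=(-10,1,N); sL=160/673, sR=32/101; mL=-29616/67973, mR=26928/67973; mL+mR=-2688/67973 → advance -1; mR−mL=56544/67973 → turn +1·90°
n=5: pose=(-10,0,W); sL=40/153, sR=40/169; mL=-9500/25857, mR=9820/25857; mL+mR=320/25857 → advance +1; mR−mL=6440/8619 → turn +1·90°
n=6: pose=(-11,0,S); sL=32/85, sR=160/601; mL=-23216/51085, mR=26032/51085; mL+mR=2816/51085 → advance +1; mR−mL=49248/51085 → turn +1·90°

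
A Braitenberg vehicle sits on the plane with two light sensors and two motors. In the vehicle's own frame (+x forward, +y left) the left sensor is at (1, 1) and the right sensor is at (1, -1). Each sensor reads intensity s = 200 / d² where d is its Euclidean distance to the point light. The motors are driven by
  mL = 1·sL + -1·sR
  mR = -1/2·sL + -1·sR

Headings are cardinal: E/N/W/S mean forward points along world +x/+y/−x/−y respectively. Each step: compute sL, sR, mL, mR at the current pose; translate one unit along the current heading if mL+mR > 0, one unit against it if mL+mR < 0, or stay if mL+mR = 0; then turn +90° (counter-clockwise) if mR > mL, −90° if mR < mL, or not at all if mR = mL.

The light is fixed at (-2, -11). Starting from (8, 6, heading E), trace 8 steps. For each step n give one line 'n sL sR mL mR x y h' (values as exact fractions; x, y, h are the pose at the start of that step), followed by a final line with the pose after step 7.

0 40/89 200/377 -2720/33553 -25340/33553 8 6 E
1 50/89 5/8 -45/712 -645/712 7 6 S
2 200/353 8/17 576/6001 -4524/6001 7 7 W
3 100/221 100/241 2000/53261 -34150/53261 8 7 N
4 40/89 200/377 -2720/33553 -25340/33553 8 6 E
5 50/89 5/8 -45/712 -645/712 7 6 S
6 200/353 8/17 576/6001 -4524/6001 7 7 W
7 100/221 100/241 2000/53261 -34150/53261 8 7 N
final 8 6 E

n=0: pose=(8,6,E); sL=40/89, sR=200/377; mL=-2720/33553, mR=-25340/33553; mL+mR=-28060/33553 → advance -1; mR−mL=-60/89 → turn -1·90°
n=1: pose=(7,6,S); sL=50/89, sR=5/8; mL=-45/712, mR=-645/712; mL+mR=-345/356 → advance -1; mR−mL=-75/89 → turn -1·90°
n=2: pose=(7,7,W); sL=200/353, sR=8/17; mL=576/6001, mR=-4524/6001; mL+mR=-3948/6001 → advance -1; mR−mL=-300/353 → turn -1·90°
n=3: pose=(8,7,N); sL=100/221, sR=100/241; mL=2000/53261, mR=-34150/53261; mL+mR=-32150/53261 → advance -1; mR−mL=-150/221 → turn -1·90°
n=4: pose=(8,6,E); sL=40/89, sR=200/377; mL=-2720/33553, mR=-25340/33553; mL+mR=-28060/33553 → advance -1; mR−mL=-60/89 → turn -1·90°
n=5: pose=(7,6,S); sL=50/89, sR=5/8; mL=-45/712, mR=-645/712; mL+mR=-345/356 → advance -1; mR−mL=-75/89 → turn -1·90°
n=6: pose=(7,7,W); sL=200/353, sR=8/17; mL=576/6001, mR=-4524/6001; mL+mR=-3948/6001 → advance -1; mR−mL=-300/353 → turn -1·90°
n=7: pose=(8,7,N); sL=100/221, sR=100/241; mL=2000/53261, mR=-34150/53261; mL+mR=-32150/53261 → advance -1; mR−mL=-150/221 → turn -1·90°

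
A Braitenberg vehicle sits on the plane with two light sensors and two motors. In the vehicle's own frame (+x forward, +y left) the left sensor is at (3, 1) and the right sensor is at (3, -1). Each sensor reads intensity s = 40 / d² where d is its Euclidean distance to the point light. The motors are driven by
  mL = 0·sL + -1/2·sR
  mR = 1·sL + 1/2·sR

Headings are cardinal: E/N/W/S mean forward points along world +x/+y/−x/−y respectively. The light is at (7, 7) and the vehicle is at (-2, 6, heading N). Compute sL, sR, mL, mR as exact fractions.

left sensor world pos  = (-3, 9); dL² = 104
right sensor world pos = (-1, 9); dR² = 68
sL = 40/104 = 5/13
sR = 40/68 = 10/17
mL = 0·sL + -1/2·sR = -5/17
mR = 1·sL + 1/2·sR = 150/221

5/13 10/17 -5/17 150/221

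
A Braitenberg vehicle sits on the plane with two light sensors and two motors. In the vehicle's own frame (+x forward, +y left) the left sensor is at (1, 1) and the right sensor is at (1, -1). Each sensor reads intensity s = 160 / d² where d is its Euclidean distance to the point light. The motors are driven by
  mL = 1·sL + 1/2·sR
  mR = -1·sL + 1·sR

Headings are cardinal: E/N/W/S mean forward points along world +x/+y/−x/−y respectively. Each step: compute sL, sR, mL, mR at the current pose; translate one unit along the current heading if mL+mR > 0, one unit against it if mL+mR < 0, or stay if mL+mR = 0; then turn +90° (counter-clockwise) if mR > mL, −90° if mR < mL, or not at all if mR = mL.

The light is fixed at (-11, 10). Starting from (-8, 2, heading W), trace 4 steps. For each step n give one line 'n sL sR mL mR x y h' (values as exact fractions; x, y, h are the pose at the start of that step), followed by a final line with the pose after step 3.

0 32/17 160/53 3056/901 1024/901 -8 2 W
1 16/5 80/29 664/145 -64/145 -9 2 N
2 32/9 160/73 3056/657 -896/657 -9 3 E
3 2 40/17 54/17 6/17 -8 3 S
final -8 2 W

n=0: pose=(-8,2,W); sL=32/17, sR=160/53; mL=3056/901, mR=1024/901; mL+mR=240/53 → advance +1; mR−mL=-2032/901 → turn -1·90°
n=1: pose=(-9,2,N); sL=16/5, sR=80/29; mL=664/145, mR=-64/145; mL+mR=120/29 → advance +1; mR−mL=-728/145 → turn -1·90°
n=2: pose=(-9,3,E); sL=32/9, sR=160/73; mL=3056/657, mR=-896/657; mL+mR=240/73 → advance +1; mR−mL=-3952/657 → turn -1·90°
n=3: pose=(-8,3,S); sL=2, sR=40/17; mL=54/17, mR=6/17; mL+mR=60/17 → advance +1; mR−mL=-48/17 → turn -1·90°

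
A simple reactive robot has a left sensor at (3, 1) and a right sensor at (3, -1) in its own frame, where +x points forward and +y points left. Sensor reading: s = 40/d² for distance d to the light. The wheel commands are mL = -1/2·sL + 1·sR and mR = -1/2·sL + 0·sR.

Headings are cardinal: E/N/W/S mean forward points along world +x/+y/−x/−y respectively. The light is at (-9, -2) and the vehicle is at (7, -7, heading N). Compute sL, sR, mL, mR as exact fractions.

left sensor world pos  = (6, -4); dL² = 229
right sensor world pos = (8, -4); dR² = 293
sL = 40/229 = 40/229
sR = 40/293 = 40/293
mL = -1/2·sL + 1·sR = 3300/67097
mR = -1/2·sL + 0·sR = -20/229

40/229 40/293 3300/67097 -20/229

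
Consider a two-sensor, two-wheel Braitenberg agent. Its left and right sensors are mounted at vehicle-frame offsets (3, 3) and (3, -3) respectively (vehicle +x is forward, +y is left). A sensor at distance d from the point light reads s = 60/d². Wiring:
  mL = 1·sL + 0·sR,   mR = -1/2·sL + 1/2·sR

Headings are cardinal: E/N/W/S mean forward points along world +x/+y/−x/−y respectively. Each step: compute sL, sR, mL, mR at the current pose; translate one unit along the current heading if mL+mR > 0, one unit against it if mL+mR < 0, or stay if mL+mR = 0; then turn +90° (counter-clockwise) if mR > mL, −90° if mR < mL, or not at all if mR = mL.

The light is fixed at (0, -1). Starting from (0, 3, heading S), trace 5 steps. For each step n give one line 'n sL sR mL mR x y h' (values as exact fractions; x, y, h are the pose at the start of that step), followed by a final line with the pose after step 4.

0 6 6 6 0 0 3 S
1 20/3 4/3 20/3 -8/3 0 2 W
2 15/13 3/2 15/13 9/52 -1 2 N
3 60/53 12 60/53 288/53 -1 3 E
4 30/29 30/29 30/29 0 0 3 N
final 0 4 E

n=0: pose=(0,3,S); sL=6, sR=6; mL=6, mR=0; mL+mR=6 → advance +1; mR−mL=-6 → turn -1·90°
n=1: pose=(0,2,W); sL=20/3, sR=4/3; mL=20/3, mR=-8/3; mL+mR=4 → advance +1; mR−mL=-28/3 → turn -1·90°
n=2: pose=(-1,2,N); sL=15/13, sR=3/2; mL=15/13, mR=9/52; mL+mR=69/52 → advance +1; mR−mL=-51/52 → turn -1·90°
n=3: pose=(-1,3,E); sL=60/53, sR=12; mL=60/53, mR=288/53; mL+mR=348/53 → advance +1; mR−mL=228/53 → turn +1·90°
n=4: pose=(0,3,N); sL=30/29, sR=30/29; mL=30/29, mR=0; mL+mR=30/29 → advance +1; mR−mL=-30/29 → turn -1·90°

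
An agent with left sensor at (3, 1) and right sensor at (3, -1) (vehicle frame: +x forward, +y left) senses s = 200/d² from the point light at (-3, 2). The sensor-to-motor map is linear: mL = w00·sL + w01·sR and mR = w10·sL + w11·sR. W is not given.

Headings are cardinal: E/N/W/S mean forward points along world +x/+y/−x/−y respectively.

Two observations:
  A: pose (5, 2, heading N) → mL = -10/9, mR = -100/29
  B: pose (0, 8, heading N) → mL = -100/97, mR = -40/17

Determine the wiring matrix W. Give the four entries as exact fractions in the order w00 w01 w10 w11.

obs A: pose=(5,2,N) → sL=100/29, sR=20/9, mL=-10/9, mR=-100/29
obs B: pose=(0,8,N) → sL=40/17, sR=200/97, mL=-100/97, mR=-40/17
sensor matrix S = [[100/29, 20/9], [40/17, 200/97]]; det S = 809600/430389
solve [mL_A; mL_B] = S·[w00; w01] and [mR_A; mR_B] = S·[w10; w11]:
  w00 = 0, w01 = -1/2, w10 = -1, w11 = 0

0 -1/2 -1 0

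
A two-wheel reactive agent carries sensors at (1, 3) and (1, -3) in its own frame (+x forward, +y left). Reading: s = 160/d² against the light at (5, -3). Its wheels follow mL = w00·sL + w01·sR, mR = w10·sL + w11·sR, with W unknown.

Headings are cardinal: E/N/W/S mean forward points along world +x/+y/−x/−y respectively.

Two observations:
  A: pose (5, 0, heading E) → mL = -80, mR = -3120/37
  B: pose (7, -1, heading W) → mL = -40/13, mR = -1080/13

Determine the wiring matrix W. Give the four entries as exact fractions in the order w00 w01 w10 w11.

0 -1/2 -1 -1/2

obs A: pose=(5,0,E) → sL=160/37, sR=160, mL=-80, mR=-3120/37
obs B: pose=(7,-1,W) → sL=80, sR=80/13, mL=-40/13, mR=-1080/13
sensor matrix S = [[160/37, 160], [80, 80/13]]; det S = -6144000/481
solve [mL_A; mL_B] = S·[w00; w01] and [mR_A; mR_B] = S·[w10; w11]:
  w00 = 0, w01 = -1/2, w10 = -1, w11 = -1/2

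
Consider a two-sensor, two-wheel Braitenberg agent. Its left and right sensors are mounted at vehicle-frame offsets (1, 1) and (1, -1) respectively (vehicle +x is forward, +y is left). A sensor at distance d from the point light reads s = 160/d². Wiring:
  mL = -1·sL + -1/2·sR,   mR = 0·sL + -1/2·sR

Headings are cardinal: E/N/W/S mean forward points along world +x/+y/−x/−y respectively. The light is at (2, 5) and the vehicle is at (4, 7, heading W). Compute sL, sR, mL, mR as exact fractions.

left sensor world pos  = (3, 6); dL² = 2
right sensor world pos = (3, 8); dR² = 10
sL = 160/2 = 80
sR = 160/10 = 16
mL = -1·sL + -1/2·sR = -88
mR = 0·sL + -1/2·sR = -8

80 16 -88 -8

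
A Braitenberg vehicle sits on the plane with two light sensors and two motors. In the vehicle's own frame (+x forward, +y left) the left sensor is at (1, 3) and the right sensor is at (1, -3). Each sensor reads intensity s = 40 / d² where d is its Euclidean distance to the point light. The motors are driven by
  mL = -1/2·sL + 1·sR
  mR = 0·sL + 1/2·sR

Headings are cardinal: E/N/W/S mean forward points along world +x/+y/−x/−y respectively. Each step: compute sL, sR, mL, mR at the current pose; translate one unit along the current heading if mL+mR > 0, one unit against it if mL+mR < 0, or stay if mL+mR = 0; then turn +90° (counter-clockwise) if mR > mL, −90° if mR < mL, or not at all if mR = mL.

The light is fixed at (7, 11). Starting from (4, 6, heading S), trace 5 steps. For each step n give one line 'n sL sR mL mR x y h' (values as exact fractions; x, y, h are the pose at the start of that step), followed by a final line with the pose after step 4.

0 10/9 5/9 0 5/18 4 6 S
1 40/13 8/17 -236/221 4/17 4 5 E
2 20/37 20/13 610/481 10/13 3 5 N
3 40/13 40/73 -940/949 20/73 3 6 E
4 1/2 2 7/4 1 2 6 N
final 2 7 E

n=0: pose=(4,6,S); sL=10/9, sR=5/9; mL=0, mR=5/18; mL+mR=5/18 → advance +1; mR−mL=5/18 → turn +1·90°
n=1: pose=(4,5,E); sL=40/13, sR=8/17; mL=-236/221, mR=4/17; mL+mR=-184/221 → advance -1; mR−mL=288/221 → turn +1·90°
n=2: pose=(3,5,N); sL=20/37, sR=20/13; mL=610/481, mR=10/13; mL+mR=980/481 → advance +1; mR−mL=-240/481 → turn -1·90°
n=3: pose=(3,6,E); sL=40/13, sR=40/73; mL=-940/949, mR=20/73; mL+mR=-680/949 → advance -1; mR−mL=1200/949 → turn +1·90°
n=4: pose=(2,6,N); sL=1/2, sR=2; mL=7/4, mR=1; mL+mR=11/4 → advance +1; mR−mL=-3/4 → turn -1·90°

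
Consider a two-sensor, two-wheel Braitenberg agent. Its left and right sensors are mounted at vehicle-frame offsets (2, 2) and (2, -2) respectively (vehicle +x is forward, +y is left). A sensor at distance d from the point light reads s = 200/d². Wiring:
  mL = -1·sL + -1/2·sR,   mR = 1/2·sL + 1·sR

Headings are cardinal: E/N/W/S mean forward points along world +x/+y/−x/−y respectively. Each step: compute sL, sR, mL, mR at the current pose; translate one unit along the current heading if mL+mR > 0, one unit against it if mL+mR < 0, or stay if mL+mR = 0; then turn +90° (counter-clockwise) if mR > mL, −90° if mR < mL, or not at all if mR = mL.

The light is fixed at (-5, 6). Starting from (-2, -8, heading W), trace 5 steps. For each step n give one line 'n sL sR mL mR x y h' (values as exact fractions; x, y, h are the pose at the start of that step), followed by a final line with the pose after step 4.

0 200/257 40/29 -10940/7453 13180/7453 -2 -8 W
1 25/34 25/32 -1225/1088 625/544 -3 -8 S
2 40/37 40/61 -3180/2257 2700/2257 -3 -9 E
3 20/17 100/89 -2630/1513 2590/1513 -4 -9 N
4 8/13 200/197 -2876/2561 3388/2561 -4 -10 W
final -5 -10 S

n=0: pose=(-2,-8,W); sL=200/257, sR=40/29; mL=-10940/7453, mR=13180/7453; mL+mR=2240/7453 → advance +1; mR−mL=24120/7453 → turn +1·90°
n=1: pose=(-3,-8,S); sL=25/34, sR=25/32; mL=-1225/1088, mR=625/544; mL+mR=25/1088 → advance +1; mR−mL=2475/1088 → turn +1·90°
n=2: pose=(-3,-9,E); sL=40/37, sR=40/61; mL=-3180/2257, mR=2700/2257; mL+mR=-480/2257 → advance -1; mR−mL=5880/2257 → turn +1·90°
n=3: pose=(-4,-9,N); sL=20/17, sR=100/89; mL=-2630/1513, mR=2590/1513; mL+mR=-40/1513 → advance -1; mR−mL=5220/1513 → turn +1·90°
n=4: pose=(-4,-10,W); sL=8/13, sR=200/197; mL=-2876/2561, mR=3388/2561; mL+mR=512/2561 → advance +1; mR−mL=6264/2561 → turn +1·90°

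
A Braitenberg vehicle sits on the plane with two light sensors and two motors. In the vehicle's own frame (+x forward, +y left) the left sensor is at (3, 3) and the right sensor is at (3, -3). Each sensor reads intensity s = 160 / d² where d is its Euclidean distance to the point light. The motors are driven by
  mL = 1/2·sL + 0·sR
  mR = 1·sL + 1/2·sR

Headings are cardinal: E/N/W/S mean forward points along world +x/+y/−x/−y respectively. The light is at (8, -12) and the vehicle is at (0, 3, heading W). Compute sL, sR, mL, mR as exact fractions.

32/53 32/89 16/53 3696/4717

left sensor world pos  = (-3, 0); dL² = 265
right sensor world pos = (-3, 6); dR² = 445
sL = 160/265 = 32/53
sR = 160/445 = 32/89
mL = 1/2·sL + 0·sR = 16/53
mR = 1·sL + 1/2·sR = 3696/4717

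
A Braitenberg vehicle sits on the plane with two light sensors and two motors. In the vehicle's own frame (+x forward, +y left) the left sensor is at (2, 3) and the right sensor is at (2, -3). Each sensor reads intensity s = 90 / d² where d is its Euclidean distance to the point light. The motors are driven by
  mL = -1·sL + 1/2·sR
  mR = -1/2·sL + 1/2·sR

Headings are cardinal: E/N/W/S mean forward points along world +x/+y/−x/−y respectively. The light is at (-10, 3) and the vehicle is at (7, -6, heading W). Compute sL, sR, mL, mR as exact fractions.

10/41 10/29 -85/1189 60/1189

left sensor world pos  = (5, -9); dL² = 369
right sensor world pos = (5, -3); dR² = 261
sL = 90/369 = 10/41
sR = 90/261 = 10/29
mL = -1·sL + 1/2·sR = -85/1189
mR = -1/2·sL + 1/2·sR = 60/1189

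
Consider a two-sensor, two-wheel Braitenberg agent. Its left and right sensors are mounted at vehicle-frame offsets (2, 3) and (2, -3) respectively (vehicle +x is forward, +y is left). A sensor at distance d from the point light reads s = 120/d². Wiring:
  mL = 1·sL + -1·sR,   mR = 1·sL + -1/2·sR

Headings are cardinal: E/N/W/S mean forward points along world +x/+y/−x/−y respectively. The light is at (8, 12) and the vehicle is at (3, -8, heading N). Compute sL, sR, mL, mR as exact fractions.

30/97 15/41 -225/3977 1005/7954

left sensor world pos  = (0, -6); dL² = 388
right sensor world pos = (6, -6); dR² = 328
sL = 120/388 = 30/97
sR = 120/328 = 15/41
mL = 1·sL + -1·sR = -225/3977
mR = 1·sL + -1/2·sR = 1005/7954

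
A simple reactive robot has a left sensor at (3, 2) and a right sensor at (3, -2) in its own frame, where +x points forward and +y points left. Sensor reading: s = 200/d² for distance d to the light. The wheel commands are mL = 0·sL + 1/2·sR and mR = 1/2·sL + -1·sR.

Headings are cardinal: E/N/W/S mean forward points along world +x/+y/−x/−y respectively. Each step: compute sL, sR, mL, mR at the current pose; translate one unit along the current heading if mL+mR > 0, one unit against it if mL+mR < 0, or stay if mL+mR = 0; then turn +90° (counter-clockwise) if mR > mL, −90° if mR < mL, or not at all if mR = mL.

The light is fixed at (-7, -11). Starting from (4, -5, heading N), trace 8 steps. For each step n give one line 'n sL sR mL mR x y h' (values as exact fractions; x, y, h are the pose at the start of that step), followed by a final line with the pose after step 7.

0 100/81 4/5 2/5 -74/405 4 -5 N
1 200/277 200/221 100/221 -33300/61217 4 -4 E
2 5/4 5/2 5/4 -15/8 3 -4 S
3 40/17 200/149 100/149 -420/2533 3 -3 W
4 20/17 100/121 50/121 -490/2057 2 -3 N
5 40/53 200/193 100/193 -6740/10229 2 -2 E
6 25/17 25/9 25/18 -625/306 1 -2 S
7 200/89 200/169 100/169 -900/15041 1 -1 W
final 0 -1 N

n=0: pose=(4,-5,N); sL=100/81, sR=4/5; mL=2/5, mR=-74/405; mL+mR=88/405 → advance +1; mR−mL=-236/405 → turn -1·90°
n=1: pose=(4,-4,E); sL=200/277, sR=200/221; mL=100/221, mR=-33300/61217; mL+mR=-5600/61217 → advance -1; mR−mL=-61000/61217 → turn -1·90°
n=2: pose=(3,-4,S); sL=5/4, sR=5/2; mL=5/4, mR=-15/8; mL+mR=-5/8 → advance -1; mR−mL=-25/8 → turn -1·90°
n=3: pose=(3,-3,W); sL=40/17, sR=200/149; mL=100/149, mR=-420/2533; mL+mR=1280/2533 → advance +1; mR−mL=-2120/2533 → turn -1·90°
n=4: pose=(2,-3,N); sL=20/17, sR=100/121; mL=50/121, mR=-490/2057; mL+mR=360/2057 → advance +1; mR−mL=-1340/2057 → turn -1·90°
n=5: pose=(2,-2,E); sL=40/53, sR=200/193; mL=100/193, mR=-6740/10229; mL+mR=-1440/10229 → advance -1; mR−mL=-12040/10229 → turn -1·90°
n=6: pose=(1,-2,S); sL=25/17, sR=25/9; mL=25/18, mR=-625/306; mL+mR=-100/153 → advance -1; mR−mL=-175/51 → turn -1·90°
n=7: pose=(1,-1,W); sL=200/89, sR=200/169; mL=100/169, mR=-900/15041; mL+mR=8000/15041 → advance +1; mR−mL=-9800/15041 → turn -1·90°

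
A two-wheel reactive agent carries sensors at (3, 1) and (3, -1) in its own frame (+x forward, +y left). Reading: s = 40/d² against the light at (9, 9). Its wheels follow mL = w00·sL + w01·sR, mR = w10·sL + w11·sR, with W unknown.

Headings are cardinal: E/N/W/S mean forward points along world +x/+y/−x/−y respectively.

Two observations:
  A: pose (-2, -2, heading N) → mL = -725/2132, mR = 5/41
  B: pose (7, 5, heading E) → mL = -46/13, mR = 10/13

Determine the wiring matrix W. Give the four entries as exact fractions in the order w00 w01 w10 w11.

-1/2 -1 0 1/2

obs A: pose=(-2,-2,N) → sL=5/26, sR=10/41, mL=-725/2132, mR=5/41
obs B: pose=(7,5,E) → sL=4, sR=20/13, mL=-46/13, mR=10/13
sensor matrix S = [[5/26, 10/41], [4, 20/13]]; det S = -4710/6929
solve [mL_A; mL_B] = S·[w00; w01] and [mR_A; mR_B] = S·[w10; w11]:
  w00 = -1/2, w01 = -1, w10 = 0, w11 = 1/2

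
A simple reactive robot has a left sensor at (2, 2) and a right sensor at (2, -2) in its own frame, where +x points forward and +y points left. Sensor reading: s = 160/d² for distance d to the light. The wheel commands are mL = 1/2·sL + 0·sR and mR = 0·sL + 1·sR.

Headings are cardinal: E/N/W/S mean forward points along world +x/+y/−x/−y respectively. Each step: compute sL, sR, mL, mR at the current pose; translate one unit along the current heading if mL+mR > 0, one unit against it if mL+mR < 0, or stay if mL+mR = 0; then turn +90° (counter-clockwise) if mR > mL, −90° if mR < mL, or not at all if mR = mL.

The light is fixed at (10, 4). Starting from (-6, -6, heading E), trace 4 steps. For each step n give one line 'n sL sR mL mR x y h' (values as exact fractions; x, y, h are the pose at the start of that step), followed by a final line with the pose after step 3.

0 8/13 8/17 4/13 8/17 -6 -6 E
1 160/353 160/233 80/353 160/233 -5 -6 N
2 16/41 80/169 8/41 80/169 -5 -5 W
3 160/317 32/89 80/317 32/89 -6 -5 S
final -6 -6 E

n=0: pose=(-6,-6,E); sL=8/13, sR=8/17; mL=4/13, mR=8/17; mL+mR=172/221 → advance +1; mR−mL=36/221 → turn +1·90°
n=1: pose=(-5,-6,N); sL=160/353, sR=160/233; mL=80/353, mR=160/233; mL+mR=75120/82249 → advance +1; mR−mL=37840/82249 → turn +1·90°
n=2: pose=(-5,-5,W); sL=16/41, sR=80/169; mL=8/41, mR=80/169; mL+mR=4632/6929 → advance +1; mR−mL=1928/6929 → turn +1·90°
n=3: pose=(-6,-5,S); sL=160/317, sR=32/89; mL=80/317, mR=32/89; mL+mR=17264/28213 → advance +1; mR−mL=3024/28213 → turn +1·90°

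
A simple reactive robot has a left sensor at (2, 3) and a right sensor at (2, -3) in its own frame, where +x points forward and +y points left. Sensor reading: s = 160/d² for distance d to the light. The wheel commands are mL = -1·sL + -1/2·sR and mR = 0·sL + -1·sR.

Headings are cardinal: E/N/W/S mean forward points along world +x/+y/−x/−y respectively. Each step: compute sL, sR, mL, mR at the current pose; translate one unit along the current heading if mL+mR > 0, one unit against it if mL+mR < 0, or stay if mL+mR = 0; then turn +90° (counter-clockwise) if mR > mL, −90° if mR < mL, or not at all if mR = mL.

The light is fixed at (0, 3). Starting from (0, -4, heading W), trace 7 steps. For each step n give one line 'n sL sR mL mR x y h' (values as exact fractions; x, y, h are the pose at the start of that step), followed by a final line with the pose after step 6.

0 20/13 8 -72/13 -8 0 -4 W
1 160/29 160/41 -8880/1189 -160/41 1 -4 N
2 80/61 80/13 -3480/793 -80/13 1 -5 W
3 160/37 160/61 -12720/2257 -160/61 2 -5 N
4 10/9 40/9 -10/3 -40/9 2 -6 W
5 160/49 32/17 -3504/833 -32/17 3 -6 N
6 16/17 16/5 -216/85 -16/5 3 -7 W
final 4 -7 N

n=0: pose=(0,-4,W); sL=20/13, sR=8; mL=-72/13, mR=-8; mL+mR=-176/13 → advance -1; mR−mL=-32/13 → turn -1·90°
n=1: pose=(1,-4,N); sL=160/29, sR=160/41; mL=-8880/1189, mR=-160/41; mL+mR=-13520/1189 → advance -1; mR−mL=4240/1189 → turn +1·90°
n=2: pose=(1,-5,W); sL=80/61, sR=80/13; mL=-3480/793, mR=-80/13; mL+mR=-8360/793 → advance -1; mR−mL=-1400/793 → turn -1·90°
n=3: pose=(2,-5,N); sL=160/37, sR=160/61; mL=-12720/2257, mR=-160/61; mL+mR=-18640/2257 → advance -1; mR−mL=6800/2257 → turn +1·90°
n=4: pose=(2,-6,W); sL=10/9, sR=40/9; mL=-10/3, mR=-40/9; mL+mR=-70/9 → advance -1; mR−mL=-10/9 → turn -1·90°
n=5: pose=(3,-6,N); sL=160/49, sR=32/17; mL=-3504/833, mR=-32/17; mL+mR=-5072/833 → advance -1; mR−mL=1936/833 → turn +1·90°
n=6: pose=(3,-7,W); sL=16/17, sR=16/5; mL=-216/85, mR=-16/5; mL+mR=-488/85 → advance -1; mR−mL=-56/85 → turn -1·90°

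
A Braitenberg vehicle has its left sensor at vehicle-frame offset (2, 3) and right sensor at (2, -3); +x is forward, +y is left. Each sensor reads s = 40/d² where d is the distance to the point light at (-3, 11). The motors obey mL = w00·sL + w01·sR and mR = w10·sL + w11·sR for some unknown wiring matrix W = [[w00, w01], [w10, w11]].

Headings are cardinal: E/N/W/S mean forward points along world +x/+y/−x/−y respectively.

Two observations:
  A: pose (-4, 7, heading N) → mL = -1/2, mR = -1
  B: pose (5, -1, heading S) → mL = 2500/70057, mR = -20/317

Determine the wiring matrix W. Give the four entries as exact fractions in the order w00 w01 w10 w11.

obs A: pose=(-4,7,N) → sL=2, sR=5, mL=-1/2, mR=-1
obs B: pose=(5,-1,S) → sL=40/317, sR=40/221, mL=2500/70057, mR=-20/317
sensor matrix S = [[2, 5], [40/317, 40/221]]; det S = -18840/70057
solve [mL_A; mL_B] = S·[w00; w01] and [mR_A; mR_B] = S·[w10; w11]:
  w00 = 1, w01 = -1/2, w10 = -1/2, w11 = 0

1 -1/2 -1/2 0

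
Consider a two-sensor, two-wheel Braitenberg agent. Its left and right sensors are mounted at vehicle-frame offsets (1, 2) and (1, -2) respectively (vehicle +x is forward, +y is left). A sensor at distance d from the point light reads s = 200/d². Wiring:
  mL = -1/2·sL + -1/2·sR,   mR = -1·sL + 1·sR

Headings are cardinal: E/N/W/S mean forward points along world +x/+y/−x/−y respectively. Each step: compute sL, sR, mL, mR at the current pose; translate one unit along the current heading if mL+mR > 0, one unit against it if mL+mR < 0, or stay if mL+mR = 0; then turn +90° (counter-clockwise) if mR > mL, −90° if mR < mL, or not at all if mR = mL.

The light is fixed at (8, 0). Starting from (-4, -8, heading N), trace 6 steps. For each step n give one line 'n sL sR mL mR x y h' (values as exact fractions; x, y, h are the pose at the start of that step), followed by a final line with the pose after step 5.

n=0: pose=(-4,-8,N); sL=40/49, sR=200/149; mL=-7880/7301, mR=3840/7301; mL+mR=-4040/7301 → advance -1; mR−mL=11720/7301 → turn +1·90°
n=1: pose=(-4,-9,W); sL=20/29, sR=100/109; mL=-2540/3161, mR=720/3161; mL+mR=-1820/3161 → advance -1; mR−mL=3260/3161 → turn +1·90°
n=2: pose=(-3,-9,S); sL=200/181, sR=200/269; mL=-45000/48689, mR=-17600/48689; mL+mR=-62600/48689 → advance -1; mR−mL=27400/48689 → turn +1·90°
n=3: pose=(-3,-8,E); sL=25/17, sR=1; mL=-21/17, mR=-8/17; mL+mR=-29/17 → advance -1; mR−mL=13/17 → turn +1·90°
n=4: pose=(-4,-8,N); sL=40/49, sR=200/149; mL=-7880/7301, mR=3840/7301; mL+mR=-4040/7301 → advance -1; mR−mL=11720/7301 → turn +1·90°
n=5: pose=(-4,-9,W); sL=20/29, sR=100/109; mL=-2540/3161, mR=720/3161; mL+mR=-1820/3161 → advance -1; mR−mL=3260/3161 → turn +1·90°

0 40/49 200/149 -7880/7301 3840/7301 -4 -8 N
1 20/29 100/109 -2540/3161 720/3161 -4 -9 W
2 200/181 200/269 -45000/48689 -17600/48689 -3 -9 S
3 25/17 1 -21/17 -8/17 -3 -8 E
4 40/49 200/149 -7880/7301 3840/7301 -4 -8 N
5 20/29 100/109 -2540/3161 720/3161 -4 -9 W
final -3 -9 S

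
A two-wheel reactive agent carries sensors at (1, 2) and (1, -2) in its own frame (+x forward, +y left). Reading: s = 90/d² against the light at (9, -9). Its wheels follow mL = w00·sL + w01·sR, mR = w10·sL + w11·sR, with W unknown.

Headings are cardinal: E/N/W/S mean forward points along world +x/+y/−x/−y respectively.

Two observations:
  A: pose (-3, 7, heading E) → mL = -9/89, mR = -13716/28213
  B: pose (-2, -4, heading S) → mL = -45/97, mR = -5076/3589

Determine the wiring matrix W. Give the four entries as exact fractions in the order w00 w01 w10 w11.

-1/2 0 -1 -1

obs A: pose=(-3,7,E) → sL=18/89, sR=90/317, mL=-9/89, mR=-13716/28213
obs B: pose=(-2,-4,S) → sL=90/97, sR=18/37, mL=-45/97, mR=-5076/3589
sensor matrix S = [[18/89, 90/317], [90/97, 18/37]]; det S = -16710624/101256457
solve [mL_A; mL_B] = S·[w00; w01] and [mR_A; mR_B] = S·[w10; w11]:
  w00 = -1/2, w01 = 0, w10 = -1, w11 = -1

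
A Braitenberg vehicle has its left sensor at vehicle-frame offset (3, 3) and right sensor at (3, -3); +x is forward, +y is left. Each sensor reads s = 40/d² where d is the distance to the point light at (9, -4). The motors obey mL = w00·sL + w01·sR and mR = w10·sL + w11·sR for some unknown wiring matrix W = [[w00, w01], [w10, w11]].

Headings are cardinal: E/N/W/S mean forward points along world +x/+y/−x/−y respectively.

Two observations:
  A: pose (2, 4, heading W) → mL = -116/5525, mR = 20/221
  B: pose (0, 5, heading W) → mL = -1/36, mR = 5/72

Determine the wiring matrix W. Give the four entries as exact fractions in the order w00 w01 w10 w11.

1/2 -1 0 1/2

obs A: pose=(2,4,W) → sL=8/25, sR=40/221, mL=-116/5525, mR=20/221
obs B: pose=(0,5,W) → sL=2/9, sR=5/36, mL=-1/36, mR=5/72
sensor matrix S = [[8/25, 40/221], [2/9, 5/36]]; det S = 14/3315
solve [mL_A; mL_B] = S·[w00; w01] and [mR_A; mR_B] = S·[w10; w11]:
  w00 = 1/2, w01 = -1, w10 = 0, w11 = 1/2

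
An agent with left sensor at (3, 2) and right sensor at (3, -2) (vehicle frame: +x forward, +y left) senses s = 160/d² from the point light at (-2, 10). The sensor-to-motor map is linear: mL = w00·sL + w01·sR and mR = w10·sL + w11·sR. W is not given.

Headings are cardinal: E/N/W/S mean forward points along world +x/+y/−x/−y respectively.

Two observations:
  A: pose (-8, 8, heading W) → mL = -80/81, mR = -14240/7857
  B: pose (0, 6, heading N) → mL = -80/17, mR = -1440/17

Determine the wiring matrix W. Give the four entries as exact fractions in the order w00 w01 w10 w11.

0 -1/2 -1/2 -1/2

obs A: pose=(-8,8,W) → sL=160/97, sR=160/81, mL=-80/81, mR=-14240/7857
obs B: pose=(0,6,N) → sL=160, sR=160/17, mL=-80/17, mR=-1440/17
sensor matrix S = [[160/97, 160/81], [160, 160/17]]; det S = -40140800/133569
solve [mL_A; mL_B] = S·[w00; w01] and [mR_A; mR_B] = S·[w10; w11]:
  w00 = 0, w01 = -1/2, w10 = -1/2, w11 = -1/2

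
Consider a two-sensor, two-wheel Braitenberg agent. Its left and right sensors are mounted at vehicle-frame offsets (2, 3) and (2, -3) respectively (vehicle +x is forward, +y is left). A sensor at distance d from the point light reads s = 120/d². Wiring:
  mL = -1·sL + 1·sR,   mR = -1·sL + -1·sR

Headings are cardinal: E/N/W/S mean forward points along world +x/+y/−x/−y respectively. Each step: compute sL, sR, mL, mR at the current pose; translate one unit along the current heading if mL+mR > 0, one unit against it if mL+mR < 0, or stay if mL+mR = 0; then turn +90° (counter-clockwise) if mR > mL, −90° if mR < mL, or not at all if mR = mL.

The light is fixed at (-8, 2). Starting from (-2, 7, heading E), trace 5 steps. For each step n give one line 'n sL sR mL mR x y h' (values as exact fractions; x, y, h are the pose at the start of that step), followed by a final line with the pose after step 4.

n=0: pose=(-2,7,E); sL=15/16, sR=30/17; mL=225/272, mR=-735/272; mL+mR=-15/8 → advance -1; mR−mL=-60/17 → turn -1·90°
n=1: pose=(-3,7,S); sL=120/73, sR=120/13; mL=7200/949, mR=-10320/949; mL+mR=-240/73 → advance -1; mR−mL=-240/13 → turn -1·90°
n=2: pose=(-3,8,W); sL=20/3, sR=4/3; mL=-16/3, mR=-8; mL+mR=-40/3 → advance -1; mR−mL=-8/3 → turn -1·90°
n=3: pose=(-2,8,N); sL=120/73, sR=24/29; mL=-1728/2117, mR=-5232/2117; mL+mR=-240/73 → advance -1; mR−mL=-48/29 → turn -1·90°
n=4: pose=(-2,7,E); sL=15/16, sR=30/17; mL=225/272, mR=-735/272; mL+mR=-15/8 → advance -1; mR−mL=-60/17 → turn -1·90°

0 15/16 30/17 225/272 -735/272 -2 7 E
1 120/73 120/13 7200/949 -10320/949 -3 7 S
2 20/3 4/3 -16/3 -8 -3 8 W
3 120/73 24/29 -1728/2117 -5232/2117 -2 8 N
4 15/16 30/17 225/272 -735/272 -2 7 E
final -3 7 S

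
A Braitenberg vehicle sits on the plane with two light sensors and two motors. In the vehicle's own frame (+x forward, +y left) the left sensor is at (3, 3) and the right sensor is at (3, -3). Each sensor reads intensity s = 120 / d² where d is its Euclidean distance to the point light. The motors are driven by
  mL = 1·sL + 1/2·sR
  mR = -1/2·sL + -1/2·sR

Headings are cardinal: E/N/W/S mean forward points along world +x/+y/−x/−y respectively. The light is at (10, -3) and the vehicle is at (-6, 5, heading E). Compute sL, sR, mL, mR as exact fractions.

12/29 60/97 2034/2813 -1452/2813

left sensor world pos  = (-3, 8); dL² = 290
right sensor world pos = (-3, 2); dR² = 194
sL = 120/290 = 12/29
sR = 120/194 = 60/97
mL = 1·sL + 1/2·sR = 2034/2813
mR = -1/2·sL + -1/2·sR = -1452/2813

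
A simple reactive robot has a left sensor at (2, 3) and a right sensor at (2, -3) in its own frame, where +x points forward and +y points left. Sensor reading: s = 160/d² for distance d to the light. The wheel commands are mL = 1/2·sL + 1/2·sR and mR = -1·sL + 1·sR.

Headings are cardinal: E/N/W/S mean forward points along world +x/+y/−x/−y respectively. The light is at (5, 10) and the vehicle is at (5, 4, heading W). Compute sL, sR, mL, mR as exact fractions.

32/17 160/13 1568/221 2304/221

left sensor world pos  = (3, 1); dL² = 85
right sensor world pos = (3, 7); dR² = 13
sL = 160/85 = 32/17
sR = 160/13 = 160/13
mL = 1/2·sL + 1/2·sR = 1568/221
mR = -1·sL + 1·sR = 2304/221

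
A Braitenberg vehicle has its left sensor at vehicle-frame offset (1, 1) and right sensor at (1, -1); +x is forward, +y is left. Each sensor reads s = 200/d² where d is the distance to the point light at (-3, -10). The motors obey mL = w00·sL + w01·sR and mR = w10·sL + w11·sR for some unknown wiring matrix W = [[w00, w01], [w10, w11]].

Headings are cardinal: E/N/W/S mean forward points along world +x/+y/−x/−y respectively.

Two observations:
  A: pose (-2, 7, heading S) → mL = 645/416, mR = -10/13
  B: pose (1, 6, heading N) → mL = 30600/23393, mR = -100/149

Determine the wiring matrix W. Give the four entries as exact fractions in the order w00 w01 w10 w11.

obs A: pose=(-2,7,S) → sL=10/13, sR=25/32, mL=645/416, mR=-10/13
obs B: pose=(1,6,N) → sL=100/149, sR=100/157, mL=30600/23393, mR=-100/149
sensor matrix S = [[10/13, 25/32], [100/149, 100/157]]; det S = -83625/2432872
solve [mL_A; mL_B] = S·[w00; w01] and [mR_A; mR_B] = S·[w10; w11]:
  w00 = 1, w01 = 1, w10 = -1, w11 = 0

1 1 -1 0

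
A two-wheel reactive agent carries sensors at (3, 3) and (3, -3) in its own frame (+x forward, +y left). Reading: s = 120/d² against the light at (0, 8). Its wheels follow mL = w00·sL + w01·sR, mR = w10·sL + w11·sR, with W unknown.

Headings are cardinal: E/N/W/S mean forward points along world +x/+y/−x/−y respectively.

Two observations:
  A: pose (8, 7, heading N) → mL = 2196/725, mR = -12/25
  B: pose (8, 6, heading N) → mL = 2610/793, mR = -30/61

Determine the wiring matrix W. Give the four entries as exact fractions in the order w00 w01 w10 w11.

1/2 1 0 -1/2

obs A: pose=(8,7,N) → sL=120/29, sR=24/25, mL=2196/725, mR=-12/25
obs B: pose=(8,6,N) → sL=60/13, sR=60/61, mL=2610/793, mR=-30/61
sensor matrix S = [[120/29, 24/25], [60/13, 60/61]]; det S = -41472/114985
solve [mL_A; mL_B] = S·[w00; w01] and [mR_A; mR_B] = S·[w10; w11]:
  w00 = 1/2, w01 = 1, w10 = 0, w11 = -1/2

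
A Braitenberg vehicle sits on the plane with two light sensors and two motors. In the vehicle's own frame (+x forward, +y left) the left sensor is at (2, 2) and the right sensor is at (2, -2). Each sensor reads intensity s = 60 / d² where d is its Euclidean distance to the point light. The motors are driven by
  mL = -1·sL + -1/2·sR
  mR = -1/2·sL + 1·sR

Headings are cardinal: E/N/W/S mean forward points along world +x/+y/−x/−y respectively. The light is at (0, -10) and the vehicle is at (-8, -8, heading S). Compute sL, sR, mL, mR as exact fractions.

left sensor world pos  = (-6, -10); dL² = 36
right sensor world pos = (-10, -10); dR² = 100
sL = 60/36 = 5/3
sR = 60/100 = 3/5
mL = -1·sL + -1/2·sR = -59/30
mR = -1/2·sL + 1·sR = -7/30

5/3 3/5 -59/30 -7/30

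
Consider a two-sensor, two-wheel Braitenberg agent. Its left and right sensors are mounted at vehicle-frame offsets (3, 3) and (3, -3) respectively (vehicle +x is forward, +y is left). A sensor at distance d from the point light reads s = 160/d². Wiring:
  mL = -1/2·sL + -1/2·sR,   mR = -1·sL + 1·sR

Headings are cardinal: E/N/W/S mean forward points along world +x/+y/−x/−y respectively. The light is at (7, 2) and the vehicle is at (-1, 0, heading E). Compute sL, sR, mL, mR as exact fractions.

left sensor world pos  = (2, 3); dL² = 26
right sensor world pos = (2, -3); dR² = 50
sL = 160/26 = 80/13
sR = 160/50 = 16/5
mL = -1/2·sL + -1/2·sR = -304/65
mR = -1·sL + 1·sR = -192/65

80/13 16/5 -304/65 -192/65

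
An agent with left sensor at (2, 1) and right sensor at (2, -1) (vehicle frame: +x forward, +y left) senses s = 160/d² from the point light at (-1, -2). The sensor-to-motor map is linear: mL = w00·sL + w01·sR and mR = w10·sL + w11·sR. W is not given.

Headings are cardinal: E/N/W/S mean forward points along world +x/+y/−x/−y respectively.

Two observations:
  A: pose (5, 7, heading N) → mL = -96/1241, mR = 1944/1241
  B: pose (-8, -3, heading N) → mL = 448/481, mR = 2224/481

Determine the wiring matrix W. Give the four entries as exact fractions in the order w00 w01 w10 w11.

-1/2 1/2 1 1/2

obs A: pose=(5,7,N) → sL=80/73, sR=16/17, mL=-96/1241, mR=1944/1241
obs B: pose=(-8,-3,N) → sL=32/13, sR=160/37, mL=448/481, mR=2224/481
sensor matrix S = [[80/73, 16/17], [32/13, 160/37]]; det S = 1445888/596921
solve [mL_A; mL_B] = S·[w00; w01] and [mR_A; mR_B] = S·[w10; w11]:
  w00 = -1/2, w01 = 1/2, w10 = 1, w11 = 1/2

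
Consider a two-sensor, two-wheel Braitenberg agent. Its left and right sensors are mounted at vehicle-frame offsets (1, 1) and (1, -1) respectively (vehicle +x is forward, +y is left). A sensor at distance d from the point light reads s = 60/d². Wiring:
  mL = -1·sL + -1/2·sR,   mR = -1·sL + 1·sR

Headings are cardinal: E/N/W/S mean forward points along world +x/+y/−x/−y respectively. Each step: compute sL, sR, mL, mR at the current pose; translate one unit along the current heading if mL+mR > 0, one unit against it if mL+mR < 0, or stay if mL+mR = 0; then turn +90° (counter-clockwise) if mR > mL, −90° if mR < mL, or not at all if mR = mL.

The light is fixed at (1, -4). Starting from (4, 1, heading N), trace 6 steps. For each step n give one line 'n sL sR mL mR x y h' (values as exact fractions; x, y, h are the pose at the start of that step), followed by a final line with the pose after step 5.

0 3/2 15/13 -27/13 -9/26 4 1 N
1 60/13 60/29 -2130/377 -960/377 4 0 W
2 30/17 10/3 -175/51 80/51 5 0 S
3 60/61 60/41 -4290/2501 1200/2501 5 1 E
4 3/2 15/13 -27/13 -9/26 4 1 N
5 60/13 60/29 -2130/377 -960/377 4 0 W
final 5 0 S

n=0: pose=(4,1,N); sL=3/2, sR=15/13; mL=-27/13, mR=-9/26; mL+mR=-63/26 → advance -1; mR−mL=45/26 → turn +1·90°
n=1: pose=(4,0,W); sL=60/13, sR=60/29; mL=-2130/377, mR=-960/377; mL+mR=-3090/377 → advance -1; mR−mL=90/29 → turn +1·90°
n=2: pose=(5,0,S); sL=30/17, sR=10/3; mL=-175/51, mR=80/51; mL+mR=-95/51 → advance -1; mR−mL=5 → turn +1·90°
n=3: pose=(5,1,E); sL=60/61, sR=60/41; mL=-4290/2501, mR=1200/2501; mL+mR=-3090/2501 → advance -1; mR−mL=90/41 → turn +1·90°
n=4: pose=(4,1,N); sL=3/2, sR=15/13; mL=-27/13, mR=-9/26; mL+mR=-63/26 → advance -1; mR−mL=45/26 → turn +1·90°
n=5: pose=(4,0,W); sL=60/13, sR=60/29; mL=-2130/377, mR=-960/377; mL+mR=-3090/377 → advance -1; mR−mL=90/29 → turn +1·90°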